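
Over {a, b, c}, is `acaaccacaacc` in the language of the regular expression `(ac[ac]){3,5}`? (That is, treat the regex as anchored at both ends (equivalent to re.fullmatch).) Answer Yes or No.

Yes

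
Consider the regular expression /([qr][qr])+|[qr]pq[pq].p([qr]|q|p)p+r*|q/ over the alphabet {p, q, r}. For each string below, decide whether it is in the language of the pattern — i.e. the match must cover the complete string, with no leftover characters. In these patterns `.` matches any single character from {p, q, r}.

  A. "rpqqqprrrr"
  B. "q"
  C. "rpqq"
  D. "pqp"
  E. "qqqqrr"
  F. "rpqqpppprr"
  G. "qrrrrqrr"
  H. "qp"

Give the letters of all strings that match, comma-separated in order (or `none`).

B, E, F, G

A → no match
B → match
C → no match
D → no match
E → match
F → match
G → match
H → no match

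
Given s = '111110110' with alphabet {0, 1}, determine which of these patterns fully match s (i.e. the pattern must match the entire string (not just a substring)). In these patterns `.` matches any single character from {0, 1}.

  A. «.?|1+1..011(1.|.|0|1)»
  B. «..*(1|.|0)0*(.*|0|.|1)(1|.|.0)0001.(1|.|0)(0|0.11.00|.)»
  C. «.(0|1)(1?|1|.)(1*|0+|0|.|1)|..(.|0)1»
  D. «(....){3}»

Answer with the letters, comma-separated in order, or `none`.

A

A → match
B → no match
C → no match
D → no match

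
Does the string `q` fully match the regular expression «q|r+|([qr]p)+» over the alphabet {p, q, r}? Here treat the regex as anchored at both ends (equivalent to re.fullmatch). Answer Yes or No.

Yes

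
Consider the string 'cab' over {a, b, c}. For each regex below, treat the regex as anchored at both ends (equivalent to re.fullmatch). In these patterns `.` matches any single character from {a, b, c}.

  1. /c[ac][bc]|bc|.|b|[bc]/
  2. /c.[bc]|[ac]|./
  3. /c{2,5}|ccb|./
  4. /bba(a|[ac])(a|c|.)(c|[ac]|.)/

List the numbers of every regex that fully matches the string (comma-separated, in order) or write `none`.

1, 2

1 → match
2 → match
3 → no match
4 → no match — must start with 'bba'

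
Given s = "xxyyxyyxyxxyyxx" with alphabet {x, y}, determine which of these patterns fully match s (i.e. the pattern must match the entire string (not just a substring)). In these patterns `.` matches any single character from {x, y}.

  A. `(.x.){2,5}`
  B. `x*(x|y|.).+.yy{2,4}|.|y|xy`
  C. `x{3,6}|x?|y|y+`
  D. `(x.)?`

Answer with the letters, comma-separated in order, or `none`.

A

A → match
B → no match
C → no match
D → no match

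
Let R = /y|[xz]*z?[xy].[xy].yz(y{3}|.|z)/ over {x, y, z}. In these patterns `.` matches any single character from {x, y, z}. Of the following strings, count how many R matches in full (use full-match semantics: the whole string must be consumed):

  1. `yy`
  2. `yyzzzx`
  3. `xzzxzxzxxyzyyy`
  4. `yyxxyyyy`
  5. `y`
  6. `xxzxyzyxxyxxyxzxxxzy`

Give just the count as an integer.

1 → no match
2 → no match
3 → match
4 → no match
5 → match
6 → no match
Total matched: 2

2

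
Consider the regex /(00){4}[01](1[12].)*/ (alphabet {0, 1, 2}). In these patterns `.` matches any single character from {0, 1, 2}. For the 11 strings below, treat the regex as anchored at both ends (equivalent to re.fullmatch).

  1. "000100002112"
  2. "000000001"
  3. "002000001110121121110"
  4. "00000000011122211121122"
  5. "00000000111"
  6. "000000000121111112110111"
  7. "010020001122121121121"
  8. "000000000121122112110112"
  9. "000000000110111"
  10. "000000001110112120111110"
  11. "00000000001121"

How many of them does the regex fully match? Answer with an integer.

1 → no match
2 → match
3 → no match
4 → no match
5 → no match
6 → match
7 → no match — must start with "00"
8 → match
9 → match
10 → match
11 → no match
Total matched: 5

5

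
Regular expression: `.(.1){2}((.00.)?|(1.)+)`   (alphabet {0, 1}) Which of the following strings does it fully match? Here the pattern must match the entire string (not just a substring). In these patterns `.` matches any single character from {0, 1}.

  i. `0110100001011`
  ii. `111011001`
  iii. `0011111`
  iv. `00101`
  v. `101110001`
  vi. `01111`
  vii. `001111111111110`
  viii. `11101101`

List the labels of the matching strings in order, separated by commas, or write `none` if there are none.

ii, iii, iv, v, vi, vii

i → no match
ii. `111011001` → match
iii. `0011111` → match
iv. `00101` → match
v. `101110001` → match
vi. `01111` → match
vii → match
viii. `11101101` → no match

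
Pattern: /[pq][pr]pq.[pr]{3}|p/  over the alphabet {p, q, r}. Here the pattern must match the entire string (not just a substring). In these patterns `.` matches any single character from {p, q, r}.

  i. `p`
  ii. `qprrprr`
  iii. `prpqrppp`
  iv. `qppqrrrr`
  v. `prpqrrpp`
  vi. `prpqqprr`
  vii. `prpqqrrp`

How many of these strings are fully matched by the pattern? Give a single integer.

i. `p` → match
ii. `qprrprr` → no match
iii. `prpqrppp` → match
iv. `qppqrrrr` → match
v. `prpqrrpp` → match
vi. `prpqqprr` → match
vii. `prpqqrrp` → match
Total matched: 6

6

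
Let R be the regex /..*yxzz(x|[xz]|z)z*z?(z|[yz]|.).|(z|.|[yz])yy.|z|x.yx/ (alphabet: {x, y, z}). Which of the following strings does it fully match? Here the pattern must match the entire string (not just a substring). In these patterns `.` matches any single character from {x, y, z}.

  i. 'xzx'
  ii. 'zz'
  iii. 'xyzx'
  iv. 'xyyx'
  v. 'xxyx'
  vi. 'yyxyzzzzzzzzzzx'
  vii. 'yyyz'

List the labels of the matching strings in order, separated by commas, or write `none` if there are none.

i → no match
ii → no match
iii → no match
iv → match
v → match
vi → no match
vii → match

iv, v, vii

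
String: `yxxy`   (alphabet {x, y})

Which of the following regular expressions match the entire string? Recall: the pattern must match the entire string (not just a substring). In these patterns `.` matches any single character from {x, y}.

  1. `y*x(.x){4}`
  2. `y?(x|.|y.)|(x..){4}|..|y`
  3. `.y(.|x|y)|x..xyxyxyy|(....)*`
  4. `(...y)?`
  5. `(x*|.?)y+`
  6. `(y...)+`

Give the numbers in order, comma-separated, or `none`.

1 → no match — must end with `x`
2 → no match
3 → match
4 → match
5 → no match
6 → match

3, 4, 6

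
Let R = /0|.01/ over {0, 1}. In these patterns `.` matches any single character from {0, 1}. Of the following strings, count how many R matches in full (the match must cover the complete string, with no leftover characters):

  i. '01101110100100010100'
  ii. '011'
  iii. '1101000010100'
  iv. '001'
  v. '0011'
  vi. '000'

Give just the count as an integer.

i → no match
ii → no match
iii → no match
iv → match
v → no match
vi → no match
Total matched: 1

1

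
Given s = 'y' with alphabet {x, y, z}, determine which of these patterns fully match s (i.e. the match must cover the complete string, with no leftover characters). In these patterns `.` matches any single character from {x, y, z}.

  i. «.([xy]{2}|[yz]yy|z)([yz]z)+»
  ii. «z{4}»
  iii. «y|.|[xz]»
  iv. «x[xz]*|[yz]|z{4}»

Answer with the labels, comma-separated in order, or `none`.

iii, iv

i → no match — must end with 'z'
ii → no match — must start with 'z'
iii → match
iv → match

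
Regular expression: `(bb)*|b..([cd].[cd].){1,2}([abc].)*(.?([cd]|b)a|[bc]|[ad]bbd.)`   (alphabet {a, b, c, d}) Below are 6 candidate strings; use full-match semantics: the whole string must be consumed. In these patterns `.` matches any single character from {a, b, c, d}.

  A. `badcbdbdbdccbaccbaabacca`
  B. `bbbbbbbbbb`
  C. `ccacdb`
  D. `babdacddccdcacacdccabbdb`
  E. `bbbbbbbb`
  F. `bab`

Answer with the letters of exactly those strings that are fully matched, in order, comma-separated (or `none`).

A → match
B → match
C → no match
D → match
E → match
F → no match

A, B, D, E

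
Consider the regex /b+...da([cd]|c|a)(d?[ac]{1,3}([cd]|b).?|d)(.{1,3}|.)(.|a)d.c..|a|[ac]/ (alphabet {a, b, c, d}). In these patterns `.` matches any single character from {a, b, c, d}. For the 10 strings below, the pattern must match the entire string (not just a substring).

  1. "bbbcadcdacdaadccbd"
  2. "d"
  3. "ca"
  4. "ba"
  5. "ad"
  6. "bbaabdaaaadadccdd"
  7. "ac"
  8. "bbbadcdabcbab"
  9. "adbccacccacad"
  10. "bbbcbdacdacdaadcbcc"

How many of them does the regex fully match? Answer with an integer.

1 → no match
2 → no match
3 → no match
4 → no match
5 → no match
6 → no match
7 → no match
8 → no match
9 → no match
10 → no match
Total matched: 0

0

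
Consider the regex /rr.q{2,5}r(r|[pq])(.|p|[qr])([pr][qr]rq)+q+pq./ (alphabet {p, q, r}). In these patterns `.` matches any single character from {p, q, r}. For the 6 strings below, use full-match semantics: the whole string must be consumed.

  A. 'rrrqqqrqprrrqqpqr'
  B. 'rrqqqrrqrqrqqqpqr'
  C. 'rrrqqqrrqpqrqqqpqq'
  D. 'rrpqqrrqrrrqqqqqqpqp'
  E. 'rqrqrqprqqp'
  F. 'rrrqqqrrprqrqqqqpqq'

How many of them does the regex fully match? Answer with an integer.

5

A → match
B → match
C → match
D → match
E → no match — must start with 'rr'
F → match
Total matched: 5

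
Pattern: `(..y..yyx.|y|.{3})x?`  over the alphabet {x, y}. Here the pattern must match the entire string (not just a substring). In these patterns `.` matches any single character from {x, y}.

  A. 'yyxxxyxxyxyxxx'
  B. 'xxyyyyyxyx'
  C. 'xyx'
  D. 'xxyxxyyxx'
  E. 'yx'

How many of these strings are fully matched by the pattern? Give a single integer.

4

A → no match
B → match
C → match
D → match
E → match
Total matched: 4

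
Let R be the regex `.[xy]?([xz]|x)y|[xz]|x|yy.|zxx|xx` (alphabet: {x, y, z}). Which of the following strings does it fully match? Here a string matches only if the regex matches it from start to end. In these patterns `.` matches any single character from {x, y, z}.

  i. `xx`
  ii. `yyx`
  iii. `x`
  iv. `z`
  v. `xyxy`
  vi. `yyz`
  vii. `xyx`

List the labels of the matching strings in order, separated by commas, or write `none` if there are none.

i, ii, iii, iv, v, vi

i. `xx` → match
ii. `yyx` → match
iii. `x` → match
iv. `z` → match
v. `xyxy` → match
vi. `yyz` → match
vii. `xyx` → no match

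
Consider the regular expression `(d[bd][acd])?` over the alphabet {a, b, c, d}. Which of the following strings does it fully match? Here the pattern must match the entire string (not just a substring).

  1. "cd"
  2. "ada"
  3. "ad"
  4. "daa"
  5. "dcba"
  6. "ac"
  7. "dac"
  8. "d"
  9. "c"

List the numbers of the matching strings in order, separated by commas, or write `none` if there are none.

none

1 → no match
2 → no match
3 → no match
4 → no match
5 → no match
6 → no match
7 → no match
8 → no match
9 → no match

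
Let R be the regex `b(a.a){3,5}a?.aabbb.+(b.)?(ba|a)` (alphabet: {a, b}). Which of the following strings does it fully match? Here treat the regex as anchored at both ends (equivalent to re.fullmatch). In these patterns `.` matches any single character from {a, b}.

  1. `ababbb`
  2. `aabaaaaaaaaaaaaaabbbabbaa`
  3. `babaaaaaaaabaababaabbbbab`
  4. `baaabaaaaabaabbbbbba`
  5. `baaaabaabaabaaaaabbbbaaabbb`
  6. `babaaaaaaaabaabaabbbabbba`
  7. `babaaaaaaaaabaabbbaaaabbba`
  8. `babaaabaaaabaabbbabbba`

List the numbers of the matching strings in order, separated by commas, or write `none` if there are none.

1 → no match — must start with `ba`
2 → no match — must start with `ba`
3 → no match
4 → no match
5 → no match
6 → match
7 → no match
8 → no match

6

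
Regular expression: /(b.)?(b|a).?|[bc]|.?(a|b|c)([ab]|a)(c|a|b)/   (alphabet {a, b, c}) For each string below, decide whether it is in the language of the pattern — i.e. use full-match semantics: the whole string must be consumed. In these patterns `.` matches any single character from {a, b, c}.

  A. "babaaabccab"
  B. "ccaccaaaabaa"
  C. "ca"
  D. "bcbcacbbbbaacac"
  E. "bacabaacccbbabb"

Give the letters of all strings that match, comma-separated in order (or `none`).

A → no match
B → no match
C → no match
D → no match
E → no match

none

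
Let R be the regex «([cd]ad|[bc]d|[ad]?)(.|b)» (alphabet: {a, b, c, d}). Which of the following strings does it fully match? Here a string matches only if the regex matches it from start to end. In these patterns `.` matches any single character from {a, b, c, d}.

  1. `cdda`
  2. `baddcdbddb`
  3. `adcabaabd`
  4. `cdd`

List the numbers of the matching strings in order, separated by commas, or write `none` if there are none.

4

1 → no match
2 → no match
3 → no match
4 → match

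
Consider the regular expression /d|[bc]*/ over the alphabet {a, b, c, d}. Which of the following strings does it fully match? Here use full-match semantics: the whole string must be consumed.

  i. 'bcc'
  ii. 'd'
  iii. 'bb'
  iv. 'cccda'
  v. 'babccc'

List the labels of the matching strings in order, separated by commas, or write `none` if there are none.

i → match
ii → match
iii → match
iv → no match
v → no match

i, ii, iii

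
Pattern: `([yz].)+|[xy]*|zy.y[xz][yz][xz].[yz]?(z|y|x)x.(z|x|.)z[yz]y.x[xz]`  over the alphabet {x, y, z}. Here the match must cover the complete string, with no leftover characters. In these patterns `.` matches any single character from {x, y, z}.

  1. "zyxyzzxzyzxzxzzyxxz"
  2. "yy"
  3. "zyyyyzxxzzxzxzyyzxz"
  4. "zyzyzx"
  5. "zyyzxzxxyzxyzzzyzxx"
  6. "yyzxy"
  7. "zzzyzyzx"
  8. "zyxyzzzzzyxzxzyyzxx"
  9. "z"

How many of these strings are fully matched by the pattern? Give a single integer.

1 → match
2 → match
3 → no match
4 → match
5 → no match
6 → no match
7 → match
8 → match
9 → no match
Total matched: 5

5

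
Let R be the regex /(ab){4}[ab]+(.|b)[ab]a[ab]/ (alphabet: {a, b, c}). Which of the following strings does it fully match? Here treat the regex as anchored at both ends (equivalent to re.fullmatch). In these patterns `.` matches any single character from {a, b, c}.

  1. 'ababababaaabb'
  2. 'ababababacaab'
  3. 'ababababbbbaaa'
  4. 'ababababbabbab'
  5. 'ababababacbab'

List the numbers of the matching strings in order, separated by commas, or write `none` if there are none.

1 → no match
2 → match
3 → match
4 → match
5 → match

2, 3, 4, 5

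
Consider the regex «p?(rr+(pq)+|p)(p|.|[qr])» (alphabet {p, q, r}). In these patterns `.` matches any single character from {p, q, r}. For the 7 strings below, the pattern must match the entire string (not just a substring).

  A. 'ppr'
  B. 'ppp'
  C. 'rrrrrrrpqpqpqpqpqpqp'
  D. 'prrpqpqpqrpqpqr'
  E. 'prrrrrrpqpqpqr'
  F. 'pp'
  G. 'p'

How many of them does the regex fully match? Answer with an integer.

A → match
B → match
C → match
D → no match
E → match
F → match
G → no match
Total matched: 5

5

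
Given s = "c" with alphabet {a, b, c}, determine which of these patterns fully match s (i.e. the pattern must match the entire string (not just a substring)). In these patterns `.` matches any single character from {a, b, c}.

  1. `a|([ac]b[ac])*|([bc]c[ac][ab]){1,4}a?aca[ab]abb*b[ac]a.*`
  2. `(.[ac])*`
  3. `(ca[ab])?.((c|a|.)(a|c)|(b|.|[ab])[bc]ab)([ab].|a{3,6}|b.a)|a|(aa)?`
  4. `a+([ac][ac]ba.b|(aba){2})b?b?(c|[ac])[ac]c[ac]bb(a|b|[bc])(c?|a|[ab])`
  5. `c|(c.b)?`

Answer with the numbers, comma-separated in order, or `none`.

1 → no match
2 → no match
3 → no match
4 → no match — must start with "a"
5 → match

5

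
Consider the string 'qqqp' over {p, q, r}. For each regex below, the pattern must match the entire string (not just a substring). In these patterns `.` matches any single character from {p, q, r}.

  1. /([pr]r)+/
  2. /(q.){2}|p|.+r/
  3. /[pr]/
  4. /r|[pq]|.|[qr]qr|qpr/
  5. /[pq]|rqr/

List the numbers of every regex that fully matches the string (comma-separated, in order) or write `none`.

2

1 → no match — must end with 'r'
2 → match
3 → no match
4 → no match
5 → no match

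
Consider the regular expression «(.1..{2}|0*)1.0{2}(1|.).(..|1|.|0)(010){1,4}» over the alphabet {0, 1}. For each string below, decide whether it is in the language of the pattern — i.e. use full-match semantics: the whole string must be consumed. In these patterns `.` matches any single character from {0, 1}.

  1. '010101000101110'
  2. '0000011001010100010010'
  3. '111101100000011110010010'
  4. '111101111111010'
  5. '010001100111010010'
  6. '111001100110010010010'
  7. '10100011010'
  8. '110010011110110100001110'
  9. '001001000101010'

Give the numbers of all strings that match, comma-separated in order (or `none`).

1 → no match — must end with '010'
2 → no match
3 → no match
4 → no match
5 → match
6 → match
7 → no match
8 → no match — must end with '010'
9 → no match

5, 6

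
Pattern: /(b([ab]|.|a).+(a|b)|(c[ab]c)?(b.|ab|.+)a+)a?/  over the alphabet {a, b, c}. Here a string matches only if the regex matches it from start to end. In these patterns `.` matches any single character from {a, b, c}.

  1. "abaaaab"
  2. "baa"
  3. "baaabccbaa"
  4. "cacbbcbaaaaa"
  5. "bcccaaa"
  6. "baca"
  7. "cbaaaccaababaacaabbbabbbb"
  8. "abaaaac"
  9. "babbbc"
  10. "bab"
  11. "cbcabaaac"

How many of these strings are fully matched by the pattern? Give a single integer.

5

1 → no match
2 → match
3 → match
4 → match
5 → match
6 → match
7 → no match
8 → no match
9 → no match
10 → no match
11 → no match
Total matched: 5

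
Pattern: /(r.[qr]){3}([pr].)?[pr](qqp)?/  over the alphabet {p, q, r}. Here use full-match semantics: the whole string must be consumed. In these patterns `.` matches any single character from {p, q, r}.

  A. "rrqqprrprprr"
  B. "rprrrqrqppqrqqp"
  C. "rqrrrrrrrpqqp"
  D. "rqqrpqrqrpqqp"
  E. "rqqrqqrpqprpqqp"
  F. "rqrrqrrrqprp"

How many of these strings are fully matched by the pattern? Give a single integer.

A → no match
B → no match
C → match
D → match
E → match
F → match
Total matched: 4

4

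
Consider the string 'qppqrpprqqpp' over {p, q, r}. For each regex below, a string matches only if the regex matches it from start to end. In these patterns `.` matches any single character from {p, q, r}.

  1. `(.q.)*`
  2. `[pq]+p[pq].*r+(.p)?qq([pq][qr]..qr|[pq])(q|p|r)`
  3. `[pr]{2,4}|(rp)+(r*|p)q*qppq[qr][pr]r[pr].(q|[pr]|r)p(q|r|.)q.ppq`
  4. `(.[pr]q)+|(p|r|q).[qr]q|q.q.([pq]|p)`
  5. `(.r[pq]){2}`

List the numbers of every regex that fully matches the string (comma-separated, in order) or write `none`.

2

1 → no match
2 → match
3 → no match
4 → no match
5 → no match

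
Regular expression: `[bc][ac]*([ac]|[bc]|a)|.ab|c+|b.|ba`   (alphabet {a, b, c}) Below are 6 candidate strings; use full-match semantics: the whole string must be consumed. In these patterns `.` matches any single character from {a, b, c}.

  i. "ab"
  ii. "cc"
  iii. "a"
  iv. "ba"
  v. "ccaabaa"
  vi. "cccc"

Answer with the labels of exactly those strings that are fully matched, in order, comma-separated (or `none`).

i → no match
ii → match
iii → no match
iv → match
v → no match
vi → match

ii, iv, vi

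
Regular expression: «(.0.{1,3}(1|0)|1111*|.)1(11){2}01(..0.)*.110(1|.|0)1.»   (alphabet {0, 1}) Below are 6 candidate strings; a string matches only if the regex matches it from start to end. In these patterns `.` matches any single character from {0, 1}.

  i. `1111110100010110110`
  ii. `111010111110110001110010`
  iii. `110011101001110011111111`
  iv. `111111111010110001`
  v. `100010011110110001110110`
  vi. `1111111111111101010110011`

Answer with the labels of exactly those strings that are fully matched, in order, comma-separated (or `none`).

i

i → match
ii → no match
iii → no match
iv → no match
v → no match
vi → no match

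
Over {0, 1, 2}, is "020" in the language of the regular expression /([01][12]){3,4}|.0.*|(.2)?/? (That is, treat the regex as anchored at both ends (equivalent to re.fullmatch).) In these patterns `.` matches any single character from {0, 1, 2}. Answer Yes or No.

No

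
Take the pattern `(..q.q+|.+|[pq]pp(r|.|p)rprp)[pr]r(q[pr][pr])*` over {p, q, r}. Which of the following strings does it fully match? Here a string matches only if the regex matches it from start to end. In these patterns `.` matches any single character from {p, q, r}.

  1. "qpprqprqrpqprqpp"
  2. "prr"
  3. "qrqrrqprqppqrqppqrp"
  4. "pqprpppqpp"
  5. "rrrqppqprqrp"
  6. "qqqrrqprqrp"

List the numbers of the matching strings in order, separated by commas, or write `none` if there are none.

1, 2, 5, 6

1 → match
2 → match
3 → no match
4 → no match
5 → match
6 → match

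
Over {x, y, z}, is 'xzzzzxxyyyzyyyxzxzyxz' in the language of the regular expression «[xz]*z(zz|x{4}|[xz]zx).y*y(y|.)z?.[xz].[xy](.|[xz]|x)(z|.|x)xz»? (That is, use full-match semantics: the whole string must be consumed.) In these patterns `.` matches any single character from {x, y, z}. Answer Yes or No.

No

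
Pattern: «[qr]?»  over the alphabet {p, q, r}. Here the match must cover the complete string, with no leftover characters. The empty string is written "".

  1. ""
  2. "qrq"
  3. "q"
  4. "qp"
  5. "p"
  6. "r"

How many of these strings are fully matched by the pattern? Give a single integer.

3

1 → match
2 → no match
3 → match
4 → no match
5 → no match
6 → match
Total matched: 3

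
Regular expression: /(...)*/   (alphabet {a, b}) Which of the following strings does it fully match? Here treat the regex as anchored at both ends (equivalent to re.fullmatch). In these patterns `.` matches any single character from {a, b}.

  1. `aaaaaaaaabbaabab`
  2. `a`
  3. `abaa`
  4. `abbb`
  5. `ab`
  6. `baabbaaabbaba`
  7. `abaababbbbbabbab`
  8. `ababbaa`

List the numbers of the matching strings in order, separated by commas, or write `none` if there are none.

none

1 → no match
2 → no match
3 → no match
4 → no match
5 → no match
6 → no match
7 → no match
8 → no match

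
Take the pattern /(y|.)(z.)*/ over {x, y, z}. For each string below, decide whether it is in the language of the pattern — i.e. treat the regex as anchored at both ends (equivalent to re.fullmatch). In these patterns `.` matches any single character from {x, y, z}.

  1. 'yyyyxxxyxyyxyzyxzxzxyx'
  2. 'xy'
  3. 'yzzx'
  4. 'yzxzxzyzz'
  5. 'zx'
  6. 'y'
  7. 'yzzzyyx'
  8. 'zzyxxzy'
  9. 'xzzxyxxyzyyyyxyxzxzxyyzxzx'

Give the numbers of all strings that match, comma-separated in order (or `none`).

4, 6

1 → no match
2 → no match
3 → no match
4 → match
5 → no match
6 → match
7 → no match
8 → no match
9 → no match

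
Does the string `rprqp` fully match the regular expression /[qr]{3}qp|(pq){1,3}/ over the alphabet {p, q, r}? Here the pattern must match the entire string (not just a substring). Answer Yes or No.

No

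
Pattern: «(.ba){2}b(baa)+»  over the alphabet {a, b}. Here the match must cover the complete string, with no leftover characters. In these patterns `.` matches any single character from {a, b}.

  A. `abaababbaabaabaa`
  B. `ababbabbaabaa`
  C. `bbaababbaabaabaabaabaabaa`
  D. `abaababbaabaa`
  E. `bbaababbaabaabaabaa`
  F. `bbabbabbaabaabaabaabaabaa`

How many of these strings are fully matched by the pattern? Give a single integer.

A → match
B → match
C → match
D → match
E → match
F → match
Total matched: 6

6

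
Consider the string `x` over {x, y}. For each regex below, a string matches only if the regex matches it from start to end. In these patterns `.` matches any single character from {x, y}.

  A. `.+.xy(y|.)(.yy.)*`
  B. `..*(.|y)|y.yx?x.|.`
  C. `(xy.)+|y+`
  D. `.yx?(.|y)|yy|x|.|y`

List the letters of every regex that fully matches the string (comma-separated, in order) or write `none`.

A → no match
B → match
C → no match
D → match

B, D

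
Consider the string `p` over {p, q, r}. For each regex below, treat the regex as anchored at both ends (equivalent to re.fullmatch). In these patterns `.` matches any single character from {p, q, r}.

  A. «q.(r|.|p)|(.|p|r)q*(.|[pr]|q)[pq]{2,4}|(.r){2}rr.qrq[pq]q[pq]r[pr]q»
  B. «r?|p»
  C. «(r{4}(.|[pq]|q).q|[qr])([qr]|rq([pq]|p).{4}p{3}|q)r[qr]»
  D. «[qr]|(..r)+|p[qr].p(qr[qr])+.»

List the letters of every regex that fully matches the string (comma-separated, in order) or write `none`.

B

A → no match
B → match
C → no match
D → no match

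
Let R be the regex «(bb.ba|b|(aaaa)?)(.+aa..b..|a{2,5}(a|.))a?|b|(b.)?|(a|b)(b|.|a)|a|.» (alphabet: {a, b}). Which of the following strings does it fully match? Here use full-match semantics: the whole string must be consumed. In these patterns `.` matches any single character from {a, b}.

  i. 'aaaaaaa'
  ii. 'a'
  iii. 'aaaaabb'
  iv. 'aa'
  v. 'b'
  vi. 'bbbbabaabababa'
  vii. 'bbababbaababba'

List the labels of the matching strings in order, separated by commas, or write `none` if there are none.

i → match
ii → match
iii → no match
iv → match
v → match
vi → match
vii → match

i, ii, iv, v, vi, vii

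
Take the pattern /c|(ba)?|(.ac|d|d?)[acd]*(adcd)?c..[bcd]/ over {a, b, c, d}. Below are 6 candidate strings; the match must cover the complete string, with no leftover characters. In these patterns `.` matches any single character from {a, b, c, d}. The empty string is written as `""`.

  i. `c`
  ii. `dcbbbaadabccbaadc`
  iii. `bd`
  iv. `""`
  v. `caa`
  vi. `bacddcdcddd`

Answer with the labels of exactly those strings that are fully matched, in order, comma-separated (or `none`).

i → match
ii → no match
iii → no match
iv → match
v → no match
vi → match

i, iv, vi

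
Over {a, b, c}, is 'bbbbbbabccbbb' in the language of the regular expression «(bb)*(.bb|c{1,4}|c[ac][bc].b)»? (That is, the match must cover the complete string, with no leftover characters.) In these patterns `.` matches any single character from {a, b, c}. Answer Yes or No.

No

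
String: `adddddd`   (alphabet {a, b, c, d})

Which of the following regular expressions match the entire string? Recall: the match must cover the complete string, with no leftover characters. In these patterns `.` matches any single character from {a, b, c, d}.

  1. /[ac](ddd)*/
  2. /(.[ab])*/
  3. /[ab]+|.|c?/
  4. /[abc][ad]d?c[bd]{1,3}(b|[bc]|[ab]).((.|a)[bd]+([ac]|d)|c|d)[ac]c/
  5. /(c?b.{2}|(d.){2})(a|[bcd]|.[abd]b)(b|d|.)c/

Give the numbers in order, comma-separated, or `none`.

1

1 → match
2 → no match
3 → no match
4 → no match — must end with `c`
5 → no match — must end with `c`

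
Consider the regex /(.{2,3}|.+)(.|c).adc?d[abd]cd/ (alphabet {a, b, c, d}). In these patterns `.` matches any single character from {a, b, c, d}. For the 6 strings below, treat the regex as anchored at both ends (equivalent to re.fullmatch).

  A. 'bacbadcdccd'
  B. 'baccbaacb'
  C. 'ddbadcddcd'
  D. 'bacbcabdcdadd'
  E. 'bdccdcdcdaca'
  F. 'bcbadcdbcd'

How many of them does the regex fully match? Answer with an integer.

2

A → no match
B → no match — must end with 'cd'
C → match
D → no match — must end with 'cd'
E → no match — must end with 'cd'
F → match
Total matched: 2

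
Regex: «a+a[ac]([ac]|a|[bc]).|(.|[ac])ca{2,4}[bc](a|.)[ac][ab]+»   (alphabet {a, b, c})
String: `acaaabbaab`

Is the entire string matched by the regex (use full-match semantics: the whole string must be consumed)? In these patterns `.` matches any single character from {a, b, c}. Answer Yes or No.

Yes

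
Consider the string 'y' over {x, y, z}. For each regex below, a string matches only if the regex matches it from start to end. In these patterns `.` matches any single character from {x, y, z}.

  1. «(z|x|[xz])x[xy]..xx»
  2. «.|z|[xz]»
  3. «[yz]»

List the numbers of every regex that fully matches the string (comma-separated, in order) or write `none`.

2, 3

1 → no match — must end with 'xx'
2 → match
3 → match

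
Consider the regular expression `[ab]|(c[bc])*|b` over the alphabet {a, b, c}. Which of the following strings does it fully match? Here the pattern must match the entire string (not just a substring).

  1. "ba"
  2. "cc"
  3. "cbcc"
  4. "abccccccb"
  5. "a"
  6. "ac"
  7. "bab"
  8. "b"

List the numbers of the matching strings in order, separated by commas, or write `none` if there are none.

1. "ba" → no match
2. "cc" → match
3. "cbcc" → match
4. "abccccccb" → no match
5. "a" → match
6. "ac" → no match
7. "bab" → no match
8. "b" → match

2, 3, 5, 8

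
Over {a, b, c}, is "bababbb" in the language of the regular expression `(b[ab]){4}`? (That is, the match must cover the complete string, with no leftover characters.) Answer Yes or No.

No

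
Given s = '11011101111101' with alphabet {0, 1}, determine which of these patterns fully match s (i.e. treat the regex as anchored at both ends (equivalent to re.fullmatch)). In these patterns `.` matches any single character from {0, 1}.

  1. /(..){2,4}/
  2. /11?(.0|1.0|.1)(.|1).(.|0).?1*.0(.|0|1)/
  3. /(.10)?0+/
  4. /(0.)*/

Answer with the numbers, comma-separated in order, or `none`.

1 → no match
2 → match
3 → no match — must end with '0'
4 → no match

2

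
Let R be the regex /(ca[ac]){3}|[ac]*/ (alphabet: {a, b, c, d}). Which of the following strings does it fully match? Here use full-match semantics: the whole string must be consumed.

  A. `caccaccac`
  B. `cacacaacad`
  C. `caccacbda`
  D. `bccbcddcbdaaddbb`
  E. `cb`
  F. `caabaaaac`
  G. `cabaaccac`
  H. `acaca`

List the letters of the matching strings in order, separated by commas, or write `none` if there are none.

A → match
B → no match
C → no match
D → no match
E → no match
F → no match
G → no match
H → match

A, H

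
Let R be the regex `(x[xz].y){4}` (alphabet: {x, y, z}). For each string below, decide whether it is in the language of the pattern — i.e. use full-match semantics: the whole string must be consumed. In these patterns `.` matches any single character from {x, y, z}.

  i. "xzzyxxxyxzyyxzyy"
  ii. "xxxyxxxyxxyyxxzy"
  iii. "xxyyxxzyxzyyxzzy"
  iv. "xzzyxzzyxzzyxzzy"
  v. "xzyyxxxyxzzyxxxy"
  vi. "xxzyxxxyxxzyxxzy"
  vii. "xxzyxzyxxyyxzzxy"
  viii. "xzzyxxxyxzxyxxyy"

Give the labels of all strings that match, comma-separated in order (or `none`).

i, ii, iii, iv, v, vi, viii

i → match
ii → match
iii → match
iv → match
v → match
vi → match
vii → no match
viii → match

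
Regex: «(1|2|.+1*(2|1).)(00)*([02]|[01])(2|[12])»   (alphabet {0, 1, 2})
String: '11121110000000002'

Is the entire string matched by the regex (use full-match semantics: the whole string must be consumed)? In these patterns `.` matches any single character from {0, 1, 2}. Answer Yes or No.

Yes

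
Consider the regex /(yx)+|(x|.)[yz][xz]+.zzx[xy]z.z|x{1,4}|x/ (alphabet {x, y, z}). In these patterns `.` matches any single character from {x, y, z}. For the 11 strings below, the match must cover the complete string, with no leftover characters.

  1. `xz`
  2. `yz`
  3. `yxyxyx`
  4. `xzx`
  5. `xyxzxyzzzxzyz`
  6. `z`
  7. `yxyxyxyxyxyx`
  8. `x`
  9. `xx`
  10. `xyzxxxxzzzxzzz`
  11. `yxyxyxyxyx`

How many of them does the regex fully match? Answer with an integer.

1 → no match
2 → no match
3 → match
4 → no match
5 → no match
6 → no match
7 → match
8 → match
9 → match
10 → no match
11 → match
Total matched: 5

5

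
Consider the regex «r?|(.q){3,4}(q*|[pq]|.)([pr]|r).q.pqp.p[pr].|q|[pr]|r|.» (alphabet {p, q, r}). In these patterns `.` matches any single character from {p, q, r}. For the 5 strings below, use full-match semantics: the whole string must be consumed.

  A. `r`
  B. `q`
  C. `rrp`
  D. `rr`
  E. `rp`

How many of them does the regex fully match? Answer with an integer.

A. `r` → match
B. `q` → match
C. `rrp` → no match
D. `rr` → no match
E. `rp` → no match
Total matched: 2

2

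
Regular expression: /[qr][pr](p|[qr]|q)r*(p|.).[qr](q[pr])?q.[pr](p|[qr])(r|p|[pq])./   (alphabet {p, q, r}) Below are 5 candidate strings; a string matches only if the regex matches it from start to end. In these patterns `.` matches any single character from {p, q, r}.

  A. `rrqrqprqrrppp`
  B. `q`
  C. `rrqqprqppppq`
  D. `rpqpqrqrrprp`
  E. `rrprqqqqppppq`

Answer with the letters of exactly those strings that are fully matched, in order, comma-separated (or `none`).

A → match
B → no match
C → match
D → match
E → match

A, C, D, E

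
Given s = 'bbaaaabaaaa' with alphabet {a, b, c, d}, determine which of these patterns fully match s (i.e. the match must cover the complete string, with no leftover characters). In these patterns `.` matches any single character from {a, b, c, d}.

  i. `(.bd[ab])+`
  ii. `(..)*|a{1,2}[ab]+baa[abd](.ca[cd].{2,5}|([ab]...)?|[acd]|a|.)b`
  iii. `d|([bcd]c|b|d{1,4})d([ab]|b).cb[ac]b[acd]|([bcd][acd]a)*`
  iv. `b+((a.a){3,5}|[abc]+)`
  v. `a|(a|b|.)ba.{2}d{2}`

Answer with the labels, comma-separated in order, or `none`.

iv

i → no match
ii → no match
iii → no match
iv → match
v → no match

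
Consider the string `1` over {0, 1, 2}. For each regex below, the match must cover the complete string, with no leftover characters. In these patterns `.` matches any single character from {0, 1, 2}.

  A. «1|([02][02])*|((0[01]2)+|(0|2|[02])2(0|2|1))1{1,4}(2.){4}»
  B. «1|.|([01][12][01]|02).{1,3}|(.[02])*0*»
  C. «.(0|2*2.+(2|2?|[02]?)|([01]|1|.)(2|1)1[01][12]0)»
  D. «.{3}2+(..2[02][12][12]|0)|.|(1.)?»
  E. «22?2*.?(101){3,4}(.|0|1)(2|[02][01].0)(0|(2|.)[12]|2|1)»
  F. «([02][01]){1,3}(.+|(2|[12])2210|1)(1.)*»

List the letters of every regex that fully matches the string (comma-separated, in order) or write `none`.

A → match
B → match
C → no match
D → match
E → no match — must start with `2`
F → no match

A, B, D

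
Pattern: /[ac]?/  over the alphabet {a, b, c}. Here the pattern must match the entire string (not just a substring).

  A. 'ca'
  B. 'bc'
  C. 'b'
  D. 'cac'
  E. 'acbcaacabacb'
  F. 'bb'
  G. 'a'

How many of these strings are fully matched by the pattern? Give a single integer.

A. 'ca' → no match
B. 'bc' → no match
C. 'b' → no match
D. 'cac' → no match
E. 'acbcaacabacb' → no match
F. 'bb' → no match
G. 'a' → match
Total matched: 1

1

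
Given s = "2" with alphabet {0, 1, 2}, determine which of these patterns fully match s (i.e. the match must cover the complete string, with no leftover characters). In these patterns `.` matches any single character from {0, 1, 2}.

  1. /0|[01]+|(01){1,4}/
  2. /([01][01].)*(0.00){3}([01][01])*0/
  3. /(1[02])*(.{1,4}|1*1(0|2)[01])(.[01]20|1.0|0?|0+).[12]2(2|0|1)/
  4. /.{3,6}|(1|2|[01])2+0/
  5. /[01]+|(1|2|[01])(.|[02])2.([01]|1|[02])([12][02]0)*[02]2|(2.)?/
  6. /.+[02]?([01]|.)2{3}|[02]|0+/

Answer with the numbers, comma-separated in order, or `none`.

6

1 → no match
2 → no match — must end with "0"
3 → no match
4 → no match
5 → no match
6 → match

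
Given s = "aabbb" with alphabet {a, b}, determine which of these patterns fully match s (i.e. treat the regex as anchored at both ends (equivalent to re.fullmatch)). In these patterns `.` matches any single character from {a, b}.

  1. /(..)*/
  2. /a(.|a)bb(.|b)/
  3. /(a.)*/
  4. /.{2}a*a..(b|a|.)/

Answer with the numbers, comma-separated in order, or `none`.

2

1 → no match
2 → match
3 → no match
4 → no match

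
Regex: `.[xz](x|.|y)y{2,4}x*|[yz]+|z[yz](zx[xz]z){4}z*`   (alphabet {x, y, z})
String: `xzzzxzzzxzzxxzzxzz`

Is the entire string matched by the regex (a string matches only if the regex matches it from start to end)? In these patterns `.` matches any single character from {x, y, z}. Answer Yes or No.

No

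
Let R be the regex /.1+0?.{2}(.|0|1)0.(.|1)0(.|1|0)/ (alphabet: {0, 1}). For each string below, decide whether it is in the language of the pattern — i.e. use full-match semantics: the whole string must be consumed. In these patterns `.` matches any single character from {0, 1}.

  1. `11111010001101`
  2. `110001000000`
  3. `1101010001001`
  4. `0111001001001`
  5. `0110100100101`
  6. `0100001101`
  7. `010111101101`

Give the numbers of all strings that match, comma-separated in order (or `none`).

1, 4, 6

1 → match
2 → no match
3 → no match
4 → match
5 → no match
6 → match
7 → no match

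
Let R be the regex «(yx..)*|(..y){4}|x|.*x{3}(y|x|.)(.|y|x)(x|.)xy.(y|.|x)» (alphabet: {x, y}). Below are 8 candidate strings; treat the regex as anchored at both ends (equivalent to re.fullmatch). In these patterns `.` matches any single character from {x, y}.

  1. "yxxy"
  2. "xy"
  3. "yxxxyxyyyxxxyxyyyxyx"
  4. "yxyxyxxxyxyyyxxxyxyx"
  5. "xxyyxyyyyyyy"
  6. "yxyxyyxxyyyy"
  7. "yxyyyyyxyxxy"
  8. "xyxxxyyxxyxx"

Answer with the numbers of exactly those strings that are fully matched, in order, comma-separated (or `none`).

1 → match
2 → no match
3 → match
4 → match
5 → match
6 → match
7 → match
8 → match

1, 3, 4, 5, 6, 7, 8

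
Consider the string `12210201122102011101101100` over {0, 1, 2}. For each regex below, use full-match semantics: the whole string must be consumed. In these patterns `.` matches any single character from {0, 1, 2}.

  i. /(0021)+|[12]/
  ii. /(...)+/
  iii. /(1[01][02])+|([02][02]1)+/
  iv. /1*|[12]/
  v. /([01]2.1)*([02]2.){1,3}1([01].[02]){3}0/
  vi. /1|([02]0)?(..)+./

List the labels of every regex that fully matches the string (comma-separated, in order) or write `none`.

i → no match
ii → no match
iii → no match
iv → no match
v → match
vi → no match

v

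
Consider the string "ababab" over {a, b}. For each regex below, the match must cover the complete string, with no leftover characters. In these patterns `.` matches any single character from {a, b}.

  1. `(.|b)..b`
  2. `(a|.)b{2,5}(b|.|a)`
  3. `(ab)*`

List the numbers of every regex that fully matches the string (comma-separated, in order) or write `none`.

3

1 → no match
2 → no match
3 → match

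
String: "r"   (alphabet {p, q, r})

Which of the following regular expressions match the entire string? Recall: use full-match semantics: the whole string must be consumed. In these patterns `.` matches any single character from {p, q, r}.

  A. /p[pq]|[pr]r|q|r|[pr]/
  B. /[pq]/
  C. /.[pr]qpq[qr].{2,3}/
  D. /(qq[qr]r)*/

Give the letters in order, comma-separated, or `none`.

A

A → match
B → no match
C → no match
D → no match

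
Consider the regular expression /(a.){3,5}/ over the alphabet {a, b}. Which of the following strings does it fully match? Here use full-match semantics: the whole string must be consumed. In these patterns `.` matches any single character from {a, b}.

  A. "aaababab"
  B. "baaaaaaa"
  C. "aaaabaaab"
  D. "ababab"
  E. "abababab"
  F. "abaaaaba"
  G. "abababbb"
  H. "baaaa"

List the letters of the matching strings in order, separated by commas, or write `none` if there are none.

A → match
B → no match — must start with "a"
C → no match
D → match
E → match
F → no match
G → no match
H → no match — must start with "a"

A, D, E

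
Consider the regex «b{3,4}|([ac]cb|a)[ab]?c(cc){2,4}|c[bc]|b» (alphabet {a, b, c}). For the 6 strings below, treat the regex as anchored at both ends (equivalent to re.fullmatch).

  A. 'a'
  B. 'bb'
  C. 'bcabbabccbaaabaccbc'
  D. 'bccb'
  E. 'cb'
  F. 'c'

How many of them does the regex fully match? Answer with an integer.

1

A. 'a' → no match
B. 'bb' → no match
C → no match
D. 'bccb' → no match
E. 'cb' → match
F. 'c' → no match
Total matched: 1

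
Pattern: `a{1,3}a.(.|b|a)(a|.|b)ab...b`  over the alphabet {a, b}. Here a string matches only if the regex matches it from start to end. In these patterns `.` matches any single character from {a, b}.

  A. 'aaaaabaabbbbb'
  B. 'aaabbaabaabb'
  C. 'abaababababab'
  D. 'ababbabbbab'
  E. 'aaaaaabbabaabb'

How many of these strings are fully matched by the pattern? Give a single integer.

A → match
B → match
C → no match
D → no match
E → no match
Total matched: 2

2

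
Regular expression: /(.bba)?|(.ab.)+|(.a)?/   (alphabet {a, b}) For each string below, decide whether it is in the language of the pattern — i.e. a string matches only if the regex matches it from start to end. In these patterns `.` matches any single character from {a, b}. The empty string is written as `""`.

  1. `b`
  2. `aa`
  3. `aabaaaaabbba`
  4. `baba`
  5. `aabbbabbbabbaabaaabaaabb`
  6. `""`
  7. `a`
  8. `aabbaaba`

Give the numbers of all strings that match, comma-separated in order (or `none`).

2, 4, 5, 6, 8

1 → no match
2 → match
3 → no match
4 → match
5 → match
6 → match
7 → no match
8 → match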